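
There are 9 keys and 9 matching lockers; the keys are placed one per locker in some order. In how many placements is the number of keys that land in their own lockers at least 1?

# with exactly i fixed is C(9,i)·!(9-i); sum over i=1..9:
  i=1: C(9,1)·!8 = 9·14833 = 133497
  i=2: C(9,2)·!7 = 36·1854 = 66744
  i=3: C(9,3)·!6 = 84·265 = 22260
  i=4: C(9,4)·!5 = 126·44 = 5544
  i=5: C(9,5)·!4 = 126·9 = 1134
  i=6: C(9,6)·!3 = 84·2 = 168
  i=7: C(9,7)·!2 = 36·1 = 36
  i=8: C(9,8)·!1 = 9·0 = 0
  i=9: C(9,9)·!0 = 1·1 = 1
Total = 229384.

229384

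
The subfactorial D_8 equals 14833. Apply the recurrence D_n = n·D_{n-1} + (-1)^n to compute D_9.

133496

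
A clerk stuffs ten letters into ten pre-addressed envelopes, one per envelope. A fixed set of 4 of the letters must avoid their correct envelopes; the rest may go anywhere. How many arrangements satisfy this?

2399760

Let A_j be the event that the j-th constrained one is fixed. By inclusion-exclusion over the 4 events:
Σ_{j=0}^{4} (-1)^j C(4,j)(10-j)!
= C(4,0)·10! - C(4,1)·9! + C(4,2)·8! - C(4,3)·7! + C(4,4)·6!
= 3628800 - 1451520 + 241920 - 20160 + 720
= 2399760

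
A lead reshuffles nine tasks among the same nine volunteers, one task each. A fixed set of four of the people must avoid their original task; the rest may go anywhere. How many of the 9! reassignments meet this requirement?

229080

Inclusion-exclusion on the 4 forbidden self-matches:
Σ_{j=0}^{4} (-1)^j C(4,j)(9-j)!
= C(4,0)·9! - C(4,1)·8! + C(4,2)·7! - C(4,3)·6! + C(4,4)·5!
= 362880 - 161280 + 30240 - 2880 + 120
= 229080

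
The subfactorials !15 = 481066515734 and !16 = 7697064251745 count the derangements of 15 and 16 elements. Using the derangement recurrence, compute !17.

130850092279664

!17 = (17-1)·(!16 + !15) = 16·(7697064251745 + 481066515734) = 16·8178130767479 = 130850092279664.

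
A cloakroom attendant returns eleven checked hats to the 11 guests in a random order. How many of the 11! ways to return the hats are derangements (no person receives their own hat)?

Recurrence: !11 = 10·(!10 + !9).
!11 = 10·(1334961 + 133496) = 10·1468457 = 14684570

14684570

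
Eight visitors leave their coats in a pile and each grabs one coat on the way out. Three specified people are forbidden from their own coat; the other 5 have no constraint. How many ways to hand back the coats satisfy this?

27240

Let A_j be the event that the j-th constrained one is fixed. By inclusion-exclusion over the 3 events:
Σ_{j=0}^{3} (-1)^j C(3,j)(8-j)!
= C(3,0)·8! - C(3,1)·7! + C(3,2)·6! - C(3,3)·5!
= 40320 - 15120 + 2160 - 120
= 27240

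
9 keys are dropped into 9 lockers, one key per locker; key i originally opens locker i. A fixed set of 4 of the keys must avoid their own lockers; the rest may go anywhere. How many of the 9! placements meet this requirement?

229080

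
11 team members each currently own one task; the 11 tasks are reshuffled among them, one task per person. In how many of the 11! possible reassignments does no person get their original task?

!11 = 11! · Σ_{k=0}^{11} (-1)^k/k!
= 11! - 11!/1! + 11!/2! - 11!/3! + 11!/4! - 11!/5! + 11!/6! - 11!/7! + 11!/8! - 11!/9! + 11!/10! - 11!/11!
= 39916800 - 39916800 + 19958400 - 6652800 + 1663200 - 332640 + 55440 - 7920 + 990 - 110 + 11 - 1
= 14684570

14684570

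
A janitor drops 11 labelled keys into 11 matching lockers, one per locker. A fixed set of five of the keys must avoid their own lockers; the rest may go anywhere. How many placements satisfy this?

25022880

Inclusion-exclusion on the 5 forbidden self-matches:
Σ_{j=0}^{5} (-1)^j C(5,j)(11-j)!
= C(5,0)·11! - C(5,1)·10! + C(5,2)·9! - C(5,3)·8! + C(5,4)·7! - C(5,5)·6!
= 39916800 - 18144000 + 3628800 - 403200 + 25200 - 720
= 25022880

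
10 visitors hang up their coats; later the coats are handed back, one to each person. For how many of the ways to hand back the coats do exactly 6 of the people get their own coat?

Choose which 6 of the 10 are fixed: C(10,6) = 210.
The other 4 form a derangement: !4 = 9.
Total: 210 × 9 = 1890.

1890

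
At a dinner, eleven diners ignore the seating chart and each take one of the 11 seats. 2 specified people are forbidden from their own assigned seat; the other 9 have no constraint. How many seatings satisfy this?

Let A_j be the event that the j-th constrained one is fixed. By inclusion-exclusion over the 2 events:
Σ_{j=0}^{2} (-1)^j C(2,j)(11-j)!
= C(2,0)·11! - C(2,1)·10! + C(2,2)·9!
= 39916800 - 7257600 + 362880
= 33022080

33022080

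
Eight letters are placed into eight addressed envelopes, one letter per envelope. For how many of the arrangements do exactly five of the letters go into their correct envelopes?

112

Choose which 5 of the 8 are fixed: C(8,5) = 56.
The remaining 3 must be deranged: !3 = 2.
Total: 56 × 2 = 112.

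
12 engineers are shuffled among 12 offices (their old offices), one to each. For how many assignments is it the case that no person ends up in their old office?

176214841

The subfactorial !12 = [12!/e] (nearest integer).
12! = 479001600, and 479001600/e ≈ 176214840.93, so !12 = 176214841.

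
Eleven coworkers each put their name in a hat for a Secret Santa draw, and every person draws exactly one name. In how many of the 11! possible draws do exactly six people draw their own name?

Choose which 6 of the 11 are fixed: C(11,6) = 462.
The other 5 form a derangement: !5 = 44.
Total: 462 × 44 = 20328.

20328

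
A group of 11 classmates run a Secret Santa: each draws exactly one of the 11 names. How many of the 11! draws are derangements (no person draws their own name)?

14684570

Recurrence: !11 = 11·!10 + (-1)^11.
!11 = 11·1334961 - 1 = 14684570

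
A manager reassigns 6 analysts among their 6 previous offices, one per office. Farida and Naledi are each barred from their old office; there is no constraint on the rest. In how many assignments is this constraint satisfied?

Inclusion-exclusion on the 2 forbidden self-matches:
Σ_{j=0}^{2} (-1)^j C(2,j)(6-j)!
= C(2,0)·6! - C(2,1)·5! + C(2,2)·4!
= 720 - 240 + 24
= 504

504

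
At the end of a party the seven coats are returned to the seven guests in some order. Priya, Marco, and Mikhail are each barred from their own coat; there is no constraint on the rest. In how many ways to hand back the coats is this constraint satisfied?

Inclusion-exclusion on the 3 forbidden self-matches:
Σ_{j=0}^{3} (-1)^j C(3,j)(7-j)!
= C(3,0)·7! - C(3,1)·6! + C(3,2)·5! - C(3,3)·4!
= 5040 - 2160 + 360 - 24
= 3216

3216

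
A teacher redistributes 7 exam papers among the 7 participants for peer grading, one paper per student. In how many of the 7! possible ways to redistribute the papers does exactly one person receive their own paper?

1855

Pick the single fixed position: C(7,1) = 7 ways.
The remaining 6 must be deranged: !6 = 265.
Total: 7 × 265 = 1855.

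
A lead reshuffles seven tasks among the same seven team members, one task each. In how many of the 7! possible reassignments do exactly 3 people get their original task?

Choose which 3 of the 7 are fixed: C(7,3) = 35.
The remaining 4 must be deranged: !4 = 9.
Total: 35 × 9 = 315.

315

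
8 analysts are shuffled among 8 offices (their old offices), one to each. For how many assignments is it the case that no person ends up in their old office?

!8 = 8! · Σ_{k=0}^{8} (-1)^k/k!
= 8! - 8!/1! + 8!/2! - 8!/3! + 8!/4! - 8!/5! + 8!/6! - 8!/7! + 8!/8!
= 40320 - 40320 + 20160 - 6720 + 1680 - 336 + 56 - 8 + 1
= 14833

14833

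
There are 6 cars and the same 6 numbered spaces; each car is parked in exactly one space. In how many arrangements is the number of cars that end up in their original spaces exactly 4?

Pick the 4 fixed positions: C(6,4) = 15 ways.
The other 2 form a derangement: !2 = 1.
Total: 15 × 1 = 15.

15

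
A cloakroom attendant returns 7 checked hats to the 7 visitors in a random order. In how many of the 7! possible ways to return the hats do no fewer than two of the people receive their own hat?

# with exactly i fixed is C(7,i)·!(7-i); sum over i=2..7:
  i=2: C(7,2)·!5 = 21·44 = 924
  i=3: C(7,3)·!4 = 35·9 = 315
  i=4: C(7,4)·!3 = 35·2 = 70
  i=5: C(7,5)·!2 = 21·1 = 21
  i=6: C(7,6)·!1 = 7·0 = 0
  i=7: C(7,7)·!0 = 1·1 = 1
Total = 1331.

1331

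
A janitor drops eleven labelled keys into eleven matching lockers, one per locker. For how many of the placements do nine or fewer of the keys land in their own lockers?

39916799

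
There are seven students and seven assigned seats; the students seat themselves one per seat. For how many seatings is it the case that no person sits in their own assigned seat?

1854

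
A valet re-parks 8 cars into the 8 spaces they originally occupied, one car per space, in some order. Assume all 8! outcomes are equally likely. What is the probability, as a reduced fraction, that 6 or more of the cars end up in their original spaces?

Favorable outcomes: Σ_{i≥6} C(8,i)·!(8-i) = 28·1 + 8·0 + 1·1 = 29.
Total outcomes: 8! = 40320.
Probability = 29/40320 = 29/40320.

29/40320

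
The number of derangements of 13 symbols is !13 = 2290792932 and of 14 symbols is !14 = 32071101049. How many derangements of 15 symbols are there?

481066515734

!15 = (15-1)·(!14 + !13) = 14·(32071101049 + 2290792932) = 14·34361893981 = 481066515734.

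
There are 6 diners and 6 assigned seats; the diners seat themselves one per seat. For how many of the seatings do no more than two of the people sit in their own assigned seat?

# with exactly i fixed is C(6,i)·!(6-i); sum over i=0..2:
  i=0: C(6,0)·!6 = 1·265 = 265
  i=1: C(6,1)·!5 = 6·44 = 264
  i=2: C(6,2)·!4 = 15·9 = 135
Total = 664.

664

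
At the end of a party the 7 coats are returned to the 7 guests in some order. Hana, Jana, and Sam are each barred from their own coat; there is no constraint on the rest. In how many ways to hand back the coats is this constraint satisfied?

3216

Inclusion-exclusion on the 3 forbidden self-matches:
Σ_{j=0}^{3} (-1)^j C(3,j)(7-j)!
= C(3,0)·7! - C(3,1)·6! + C(3,2)·5! - C(3,3)·4!
= 5040 - 2160 + 360 - 24
= 3216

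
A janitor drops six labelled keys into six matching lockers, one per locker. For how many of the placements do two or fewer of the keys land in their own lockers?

664

# with exactly i fixed is C(6,i)·!(6-i); sum over i=0..2:
  i=0: C(6,0)·!6 = 1·265 = 265
  i=1: C(6,1)·!5 = 6·44 = 264
  i=2: C(6,2)·!4 = 15·9 = 135
Total = 664.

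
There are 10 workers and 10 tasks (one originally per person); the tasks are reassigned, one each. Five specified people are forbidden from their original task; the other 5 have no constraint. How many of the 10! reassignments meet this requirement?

Inclusion-exclusion on the 5 forbidden self-matches:
Σ_{j=0}^{5} (-1)^j C(5,j)(10-j)!
= C(5,0)·10! - C(5,1)·9! + C(5,2)·8! - C(5,3)·7! + C(5,4)·6! - C(5,5)·5!
= 3628800 - 1814400 + 403200 - 50400 + 3600 - 120
= 2170680

2170680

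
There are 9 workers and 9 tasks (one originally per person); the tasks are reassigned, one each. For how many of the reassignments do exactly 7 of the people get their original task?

36

Pick the 7 fixed positions: C(9,7) = 36 ways.
The remaining 2 must be deranged: !2 = 1.
Total: 36 × 1 = 36.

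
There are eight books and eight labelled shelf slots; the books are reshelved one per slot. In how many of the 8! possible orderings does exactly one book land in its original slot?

Choose which one of the 8 is fixed: C(8,1) = 8.
The other 7 form a derangement: !7 = 1854.
Total: 8 × 1854 = 14832.

14832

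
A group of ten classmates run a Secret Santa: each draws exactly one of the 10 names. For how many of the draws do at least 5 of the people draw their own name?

13264

# with exactly i fixed is C(10,i)·!(10-i); sum over i=5..10:
  i=5: C(10,5)·!5 = 252·44 = 11088
  i=6: C(10,6)·!4 = 210·9 = 1890
  i=7: C(10,7)·!3 = 120·2 = 240
  i=8: C(10,8)·!2 = 45·1 = 45
  i=9: C(10,9)·!1 = 10·0 = 0
  i=10: C(10,10)·!0 = 1·1 = 1
Total = 13264.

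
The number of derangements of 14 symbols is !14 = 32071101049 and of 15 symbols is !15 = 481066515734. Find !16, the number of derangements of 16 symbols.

!16 = (16-1)·(!15 + !14) = 15·(481066515734 + 32071101049) = 15·513137616783 = 7697064251745.

7697064251745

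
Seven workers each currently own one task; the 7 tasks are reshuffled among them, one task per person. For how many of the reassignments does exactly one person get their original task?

Pick the single fixed position: C(7,1) = 7 ways.
The other 6 form a derangement: !6 = 265.
Total: 7 × 265 = 1855.

1855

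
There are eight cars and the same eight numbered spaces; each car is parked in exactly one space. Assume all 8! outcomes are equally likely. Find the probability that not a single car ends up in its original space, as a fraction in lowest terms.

Favorable outcomes: !8 = 14833.
Total outcomes: 8! = 40320.
Probability = 14833/40320 = 2119/5760.

2119/5760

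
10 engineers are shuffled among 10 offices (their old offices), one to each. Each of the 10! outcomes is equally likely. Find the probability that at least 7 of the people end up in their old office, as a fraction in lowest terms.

Favorable outcomes: Σ_{i≥7} C(10,i)·!(10-i) = 120·2 + 45·1 + 10·0 + 1·1 = 286.
Total outcomes: 10! = 3628800.
Probability = 286/3628800 = 143/1814400.

143/1814400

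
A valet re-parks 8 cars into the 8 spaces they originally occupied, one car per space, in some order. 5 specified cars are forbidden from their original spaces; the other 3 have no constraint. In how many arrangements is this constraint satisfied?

21234

Let A_j be the event that the j-th constrained one is fixed. By inclusion-exclusion over the 5 events:
Σ_{j=0}^{5} (-1)^j C(5,j)(8-j)!
= C(5,0)·8! - C(5,1)·7! + C(5,2)·6! - C(5,3)·5! + C(5,4)·4! - C(5,5)·3!
= 40320 - 25200 + 7200 - 1200 + 120 - 6
= 21234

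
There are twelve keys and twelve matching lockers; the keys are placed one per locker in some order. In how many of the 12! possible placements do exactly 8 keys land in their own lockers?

Choose which 8 of the 12 are fixed: C(12,8) = 495.
The other 4 form a derangement: !4 = 9.
Total: 495 × 9 = 4455.

4455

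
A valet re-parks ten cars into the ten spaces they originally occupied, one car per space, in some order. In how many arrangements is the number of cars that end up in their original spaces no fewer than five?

13264

Sum C(10,i)·!(10-i) for i = 5..10:
  i=5: C(10,5)·!5 = 252·44 = 11088
  i=6: C(10,6)·!4 = 210·9 = 1890
  i=7: C(10,7)·!3 = 120·2 = 240
  i=8: C(10,8)·!2 = 45·1 = 45
  i=9: C(10,9)·!1 = 10·0 = 0
  i=10: C(10,10)·!0 = 1·1 = 1
Total = 13264.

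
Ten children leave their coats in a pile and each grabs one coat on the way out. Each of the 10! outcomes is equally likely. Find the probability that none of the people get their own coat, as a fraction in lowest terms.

16481/44800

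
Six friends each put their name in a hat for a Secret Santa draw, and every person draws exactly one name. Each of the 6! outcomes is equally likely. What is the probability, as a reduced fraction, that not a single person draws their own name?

Favorable outcomes: !6 = 265.
Total outcomes: 6! = 720.
Probability = 265/720 = 53/144.

53/144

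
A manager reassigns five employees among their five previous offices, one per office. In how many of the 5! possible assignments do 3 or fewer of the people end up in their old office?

# with exactly i fixed is C(5,i)·!(5-i); sum over i=0..3:
  i=0: C(5,0)·!5 = 1·44 = 44
  i=1: C(5,1)·!4 = 5·9 = 45
  i=2: C(5,2)·!3 = 10·2 = 20
  i=3: C(5,3)·!2 = 10·1 = 10
Total = 119.

119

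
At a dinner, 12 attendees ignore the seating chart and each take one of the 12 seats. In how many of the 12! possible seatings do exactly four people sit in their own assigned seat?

7342335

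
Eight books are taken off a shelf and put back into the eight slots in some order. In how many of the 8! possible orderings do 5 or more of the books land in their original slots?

141

Sum C(8,i)·!(8-i) for i = 5..8:
  i=5: C(8,5)·!3 = 56·2 = 112
  i=6: C(8,6)·!2 = 28·1 = 28
  i=7: C(8,7)·!1 = 8·0 = 0
  i=8: C(8,8)·!0 = 1·1 = 1
Total = 141.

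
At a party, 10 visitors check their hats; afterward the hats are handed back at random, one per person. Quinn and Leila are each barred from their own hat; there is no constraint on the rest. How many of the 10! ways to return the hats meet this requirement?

2943360

Let A_j be the event that the j-th constrained one is fixed. By inclusion-exclusion over the 2 events:
Σ_{j=0}^{2} (-1)^j C(2,j)(10-j)!
= C(2,0)·10! - C(2,1)·9! + C(2,2)·8!
= 3628800 - 725760 + 40320
= 2943360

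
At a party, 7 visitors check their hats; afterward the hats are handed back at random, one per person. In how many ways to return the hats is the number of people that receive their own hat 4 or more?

92

Sum C(7,i)·!(7-i) for i = 4..7:
  i=4: C(7,4)·!3 = 35·2 = 70
  i=5: C(7,5)·!2 = 21·1 = 21
  i=6: C(7,6)·!1 = 7·0 = 0
  i=7: C(7,7)·!0 = 1·1 = 1
Total = 92.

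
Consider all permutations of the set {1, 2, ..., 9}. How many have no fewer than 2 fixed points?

Sum C(9,i)·!(9-i) for i = 2..9:
  i=2: C(9,2)·!7 = 36·1854 = 66744
  i=3: C(9,3)·!6 = 84·265 = 22260
  i=4: C(9,4)·!5 = 126·44 = 5544
  i=5: C(9,5)·!4 = 126·9 = 1134
  i=6: C(9,6)·!3 = 84·2 = 168
  i=7: C(9,7)·!2 = 36·1 = 36
  i=8: C(9,8)·!1 = 9·0 = 0
  i=9: C(9,9)·!0 = 1·1 = 1
Total = 95887.

95887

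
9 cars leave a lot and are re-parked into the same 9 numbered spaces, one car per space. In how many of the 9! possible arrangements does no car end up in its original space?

!9 is the nearest integer to 9!/e.
9! = 362880, and 362880/e ≈ 133496.09, so !9 = 133496.

133496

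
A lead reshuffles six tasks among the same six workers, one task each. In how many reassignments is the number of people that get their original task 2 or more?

191

# with exactly i fixed is C(6,i)·!(6-i); sum over i=2..6:
  i=2: C(6,2)·!4 = 15·9 = 135
  i=3: C(6,3)·!3 = 20·2 = 40
  i=4: C(6,4)·!2 = 15·1 = 15
  i=5: C(6,5)·!1 = 6·0 = 0
  i=6: C(6,6)·!0 = 1·1 = 1
Total = 191.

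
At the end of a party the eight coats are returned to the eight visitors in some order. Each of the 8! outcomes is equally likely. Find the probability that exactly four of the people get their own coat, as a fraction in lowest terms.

1/64

Favorable outcomes: C(8,4)·!4 = 70·9 = 630.
Total outcomes: 8! = 40320.
Probability = 630/40320 = 1/64.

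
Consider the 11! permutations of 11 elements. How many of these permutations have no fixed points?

14684570

The number of derangements of 11 is !11 = Σ_{k=0}^{11} (-1)^k·11!/k!
= 11! - 11!/1! + 11!/2! - 11!/3! + 11!/4! - 11!/5! + 11!/6! - 11!/7! + 11!/8! - 11!/9! + 11!/10! - 11!/11!
= 39916800 - 39916800 + 19958400 - 6652800 + 1663200 - 332640 + 55440 - 7920 + 990 - 110 + 11 - 1
= 14684570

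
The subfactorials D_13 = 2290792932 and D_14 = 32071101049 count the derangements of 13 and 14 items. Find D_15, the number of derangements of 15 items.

D_15 = (15-1)·(D_14 + D_13) = 14·(32071101049 + 2290792932) = 14·34361893981 = 481066515734.

481066515734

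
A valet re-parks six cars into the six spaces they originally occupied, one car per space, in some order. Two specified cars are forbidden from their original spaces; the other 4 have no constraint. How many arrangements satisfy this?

Inclusion-exclusion on the 2 forbidden self-matches:
Σ_{j=0}^{2} (-1)^j C(2,j)(6-j)!
= C(2,0)·6! - C(2,1)·5! + C(2,2)·4!
= 720 - 240 + 24
= 504

504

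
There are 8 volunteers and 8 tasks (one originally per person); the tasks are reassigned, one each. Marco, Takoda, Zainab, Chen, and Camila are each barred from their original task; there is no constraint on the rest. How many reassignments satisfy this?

Inclusion-exclusion on the 5 forbidden self-matches:
Σ_{j=0}^{5} (-1)^j C(5,j)(8-j)!
= C(5,0)·8! - C(5,1)·7! + C(5,2)·6! - C(5,3)·5! + C(5,4)·4! - C(5,5)·3!
= 40320 - 25200 + 7200 - 1200 + 120 - 6
= 21234

21234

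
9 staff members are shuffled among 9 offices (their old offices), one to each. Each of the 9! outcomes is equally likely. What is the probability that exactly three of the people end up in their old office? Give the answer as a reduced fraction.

53/864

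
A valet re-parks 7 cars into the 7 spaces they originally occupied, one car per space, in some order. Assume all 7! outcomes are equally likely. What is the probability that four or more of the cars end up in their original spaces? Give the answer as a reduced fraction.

23/1260

Favorable outcomes: Σ_{i≥4} C(7,i)·!(7-i) = 35·2 + 21·1 + 7·0 + 1·1 = 92.
Total outcomes: 7! = 5040.
Probability = 92/5040 = 23/1260.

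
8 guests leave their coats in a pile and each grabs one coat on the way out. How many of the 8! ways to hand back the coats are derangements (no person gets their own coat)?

By inclusion-exclusion, !8 = Σ (-1)^k · 8!/k! for k=0..8
= 8! - 8!/1! + 8!/2! - 8!/3! + 8!/4! - 8!/5! + 8!/6! - 8!/7! + 8!/8!
= 40320 - 40320 + 20160 - 6720 + 1680 - 336 + 56 - 8 + 1
= 14833

14833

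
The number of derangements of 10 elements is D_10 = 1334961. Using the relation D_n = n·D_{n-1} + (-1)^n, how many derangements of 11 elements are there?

D_11 = 11·1334961 - 1 = 14684570.

14684570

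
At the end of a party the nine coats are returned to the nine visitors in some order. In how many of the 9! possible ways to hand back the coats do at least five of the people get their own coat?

# with exactly i fixed is C(9,i)·!(9-i); sum over i=5..9:
  i=5: C(9,5)·!4 = 126·9 = 1134
  i=6: C(9,6)·!3 = 84·2 = 168
  i=7: C(9,7)·!2 = 36·1 = 36
  i=8: C(9,8)·!1 = 9·0 = 0
  i=9: C(9,9)·!0 = 1·1 = 1
Total = 1339.

1339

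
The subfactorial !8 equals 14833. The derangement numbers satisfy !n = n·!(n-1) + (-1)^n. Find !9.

133496

!9 = 9·14833 - 1 = 133496.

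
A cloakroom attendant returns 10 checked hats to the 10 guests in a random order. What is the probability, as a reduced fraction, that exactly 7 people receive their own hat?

1/15120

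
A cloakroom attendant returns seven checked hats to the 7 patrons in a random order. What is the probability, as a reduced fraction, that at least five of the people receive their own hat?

11/2520

Favorable outcomes: Σ_{i≥5} C(7,i)·!(7-i) = 21·1 + 7·0 + 1·1 = 22.
Total outcomes: 7! = 5040.
Probability = 22/5040 = 11/2520.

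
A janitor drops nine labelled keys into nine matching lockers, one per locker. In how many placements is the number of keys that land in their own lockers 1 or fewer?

266993

Sum C(9,i)·!(9-i) for i = 0..1:
  i=0: C(9,0)·!9 = 1·133496 = 133496
  i=1: C(9,1)·!8 = 9·14833 = 133497
Total = 266993.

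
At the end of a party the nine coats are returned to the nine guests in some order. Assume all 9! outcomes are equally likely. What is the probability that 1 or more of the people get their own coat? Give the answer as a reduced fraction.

Favorable outcomes: Σ_{i≥1} C(9,i)·!(9-i) = 9·14833 + 36·1854 + 84·265 + 126·44 + 126·9 + 84·2 + 36·1 + 9·0 + 1·1 = 229384.
Total outcomes: 9! = 362880.
Probability = 229384/362880 = 28673/45360.

28673/45360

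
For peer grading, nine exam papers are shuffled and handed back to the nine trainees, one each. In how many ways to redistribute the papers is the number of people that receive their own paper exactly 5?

Pick the 5 fixed positions: C(9,5) = 126 ways.
The remaining 4 must be deranged: !4 = 9.
Total: 126 × 9 = 1134.

1134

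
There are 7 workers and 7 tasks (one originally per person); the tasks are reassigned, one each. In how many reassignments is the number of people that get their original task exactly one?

1855

Pick the single fixed position: C(7,1) = 7 ways.
The other 6 form a derangement: !6 = 265.
Total: 7 × 265 = 1855.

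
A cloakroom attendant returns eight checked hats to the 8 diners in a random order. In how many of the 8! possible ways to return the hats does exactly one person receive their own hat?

14832

Pick the single fixed position: C(8,1) = 8 ways.
The remaining 7 must be deranged: !7 = 1854.
Total: 8 × 1854 = 14832.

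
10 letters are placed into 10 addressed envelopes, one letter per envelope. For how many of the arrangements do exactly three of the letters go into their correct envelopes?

222480

Choose which 3 of the 10 are fixed: C(10,3) = 120.
The remaining 7 must be deranged: !7 = 1854.
Total: 120 × 1854 = 222480.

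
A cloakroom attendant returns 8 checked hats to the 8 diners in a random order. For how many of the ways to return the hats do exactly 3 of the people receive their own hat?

Pick the 3 fixed positions: C(8,3) = 56 ways.
The other 5 form a derangement: !5 = 44.
Total: 56 × 44 = 2464.

2464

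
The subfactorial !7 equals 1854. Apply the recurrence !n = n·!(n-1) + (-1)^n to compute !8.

14833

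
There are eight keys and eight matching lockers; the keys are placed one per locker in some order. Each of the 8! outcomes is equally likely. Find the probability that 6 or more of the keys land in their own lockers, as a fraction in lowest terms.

29/40320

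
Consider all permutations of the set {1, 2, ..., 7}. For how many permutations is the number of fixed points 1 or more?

3186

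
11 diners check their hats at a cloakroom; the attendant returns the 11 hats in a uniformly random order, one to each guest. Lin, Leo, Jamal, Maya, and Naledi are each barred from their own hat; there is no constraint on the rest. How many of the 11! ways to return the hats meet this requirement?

25022880

Inclusion-exclusion on the 5 forbidden self-matches:
Σ_{j=0}^{5} (-1)^j C(5,j)(11-j)!
= C(5,0)·11! - C(5,1)·10! + C(5,2)·9! - C(5,3)·8! + C(5,4)·7! - C(5,5)·6!
= 39916800 - 18144000 + 3628800 - 403200 + 25200 - 720
= 25022880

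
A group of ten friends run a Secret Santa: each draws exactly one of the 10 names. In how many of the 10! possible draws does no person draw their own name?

1334961

Recurrence: !10 = 10·!9 + (-1)^10.
!10 = 10·133496 + 1 = 1334961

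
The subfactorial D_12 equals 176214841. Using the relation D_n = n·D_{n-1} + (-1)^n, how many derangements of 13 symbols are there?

D_13 = 13·176214841 - 1 = 2290792932.

2290792932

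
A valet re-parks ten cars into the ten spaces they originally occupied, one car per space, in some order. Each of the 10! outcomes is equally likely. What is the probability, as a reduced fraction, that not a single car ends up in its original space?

16481/44800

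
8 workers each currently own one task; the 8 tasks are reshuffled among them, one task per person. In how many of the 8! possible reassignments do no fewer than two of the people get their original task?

Sum C(8,i)·!(8-i) for i = 2..8:
  i=2: C(8,2)·!6 = 28·265 = 7420
  i=3: C(8,3)·!5 = 56·44 = 2464
  i=4: C(8,4)·!4 = 70·9 = 630
  i=5: C(8,5)·!3 = 56·2 = 112
  i=6: C(8,6)·!2 = 28·1 = 28
  i=7: C(8,7)·!1 = 8·0 = 0
  i=8: C(8,8)·!0 = 1·1 = 1
Total = 10655.

10655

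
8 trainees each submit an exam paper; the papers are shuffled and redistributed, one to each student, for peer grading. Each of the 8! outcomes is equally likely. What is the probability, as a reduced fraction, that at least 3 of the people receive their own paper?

647/8064

Favorable outcomes: Σ_{i≥3} C(8,i)·!(8-i) = 56·44 + 70·9 + 56·2 + 28·1 + 8·0 + 1·1 = 3235.
Total outcomes: 8! = 40320.
Probability = 3235/40320 = 647/8064.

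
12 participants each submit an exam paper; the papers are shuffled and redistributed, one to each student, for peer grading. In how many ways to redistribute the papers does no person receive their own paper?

Recurrence: !12 = 12·!11 + (-1)^12.
!12 = 12·14684570 + 1 = 176214841

176214841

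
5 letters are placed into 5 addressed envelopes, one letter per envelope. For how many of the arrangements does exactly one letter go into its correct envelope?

Pick the single fixed position: C(5,1) = 5 ways.
The other 4 form a derangement: !4 = 9.
Total: 5 × 9 = 45.

45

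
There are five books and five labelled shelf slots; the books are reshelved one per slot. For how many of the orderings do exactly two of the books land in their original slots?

Choose which 2 of the 5 are fixed: C(5,2) = 10.
The remaining 3 must be deranged: !3 = 2.
Total: 10 × 2 = 20.

20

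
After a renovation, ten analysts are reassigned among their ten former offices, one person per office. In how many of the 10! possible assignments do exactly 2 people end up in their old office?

Choose which 2 of the 10 are fixed: C(10,2) = 45.
The other 8 form a derangement: !8 = 14833.
Total: 45 × 14833 = 667485.

667485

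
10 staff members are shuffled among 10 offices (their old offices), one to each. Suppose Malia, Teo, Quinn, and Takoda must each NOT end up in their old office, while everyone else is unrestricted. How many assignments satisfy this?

2399760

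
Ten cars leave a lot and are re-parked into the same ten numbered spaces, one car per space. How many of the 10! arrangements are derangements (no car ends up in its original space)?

!10 = 10! · Σ_{k=0}^{10} (-1)^k/k!
= 10! - 10!/1! + 10!/2! - 10!/3! + 10!/4! - 10!/5! + 10!/6! - 10!/7! + 10!/8! - 10!/9! + 10!/10!
= 3628800 - 3628800 + 1814400 - 604800 + 151200 - 30240 + 5040 - 720 + 90 - 10 + 1
= 1334961

1334961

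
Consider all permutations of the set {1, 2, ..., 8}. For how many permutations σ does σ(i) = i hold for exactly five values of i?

112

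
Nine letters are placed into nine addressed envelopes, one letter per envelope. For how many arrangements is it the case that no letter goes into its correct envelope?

133496

Recurrence: !9 = 8·(!8 + !7).
!9 = 8·(14833 + 1854) = 8·16687 = 133496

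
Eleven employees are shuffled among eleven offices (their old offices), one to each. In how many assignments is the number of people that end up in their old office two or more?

10547659

Sum C(11,i)·!(11-i) for i = 2..11:
  i=2: C(11,2)·!9 = 55·133496 = 7342280
  i=3: C(11,3)·!8 = 165·14833 = 2447445
  i=4: C(11,4)·!7 = 330·1854 = 611820
  i=5: C(11,5)·!6 = 462·265 = 122430
  i=6: C(11,6)·!5 = 462·44 = 20328
  i=7: C(11,7)·!4 = 330·9 = 2970
  i=8: C(11,8)·!3 = 165·2 = 330
  i=9: C(11,9)·!2 = 55·1 = 55
  i=10: C(11,10)·!1 = 11·0 = 0
  i=11: C(11,11)·!0 = 1·1 = 1
Total = 10547659.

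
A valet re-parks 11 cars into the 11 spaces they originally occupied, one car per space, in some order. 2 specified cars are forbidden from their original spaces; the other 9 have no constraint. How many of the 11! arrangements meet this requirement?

33022080

Inclusion-exclusion on the 2 forbidden self-matches:
Σ_{j=0}^{2} (-1)^j C(2,j)(11-j)!
= C(2,0)·11! - C(2,1)·10! + C(2,2)·9!
= 39916800 - 7257600 + 362880
= 33022080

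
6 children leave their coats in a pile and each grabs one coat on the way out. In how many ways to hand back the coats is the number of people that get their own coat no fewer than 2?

# with exactly i fixed is C(6,i)·!(6-i); sum over i=2..6:
  i=2: C(6,2)·!4 = 15·9 = 135
  i=3: C(6,3)·!3 = 20·2 = 40
  i=4: C(6,4)·!2 = 15·1 = 15
  i=5: C(6,5)·!1 = 6·0 = 0
  i=6: C(6,6)·!0 = 1·1 = 1
Total = 191.

191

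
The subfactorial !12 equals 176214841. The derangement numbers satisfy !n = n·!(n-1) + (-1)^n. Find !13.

!13 = 13·176214841 - 1 = 2290792932.

2290792932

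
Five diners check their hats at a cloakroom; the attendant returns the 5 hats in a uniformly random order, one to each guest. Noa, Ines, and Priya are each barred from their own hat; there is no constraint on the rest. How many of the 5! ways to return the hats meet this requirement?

Inclusion-exclusion on the 3 forbidden self-matches:
Σ_{j=0}^{3} (-1)^j C(3,j)(5-j)!
= C(3,0)·5! - C(3,1)·4! + C(3,2)·3! - C(3,3)·2!
= 120 - 72 + 18 - 2
= 64

64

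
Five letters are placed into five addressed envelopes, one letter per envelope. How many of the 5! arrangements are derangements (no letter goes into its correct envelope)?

Recurrence: !5 = 5·!4 + (-1)^5.
!5 = 5·9 - 1 = 44

44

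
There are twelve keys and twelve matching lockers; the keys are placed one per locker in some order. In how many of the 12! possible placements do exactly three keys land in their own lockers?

29369120

Pick the 3 fixed positions: C(12,3) = 220 ways.
The other 9 form a derangement: !9 = 133496.
Total: 220 × 133496 = 29369120.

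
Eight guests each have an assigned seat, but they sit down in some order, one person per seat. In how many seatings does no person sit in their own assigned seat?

14833

!8 is the nearest integer to 8!/e.
8! = 40320, and 40320/e ≈ 14832.90, so !8 = 14833.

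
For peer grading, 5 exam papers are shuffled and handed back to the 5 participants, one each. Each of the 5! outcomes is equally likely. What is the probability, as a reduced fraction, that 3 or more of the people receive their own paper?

11/120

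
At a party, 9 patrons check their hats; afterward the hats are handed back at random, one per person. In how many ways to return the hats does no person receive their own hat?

133496

Use !n = n·!(n-1) + (-1)^n.
!9 = 9·14833 - 1 = 133496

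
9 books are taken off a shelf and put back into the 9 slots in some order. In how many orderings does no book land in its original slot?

The number of derangements of 9 is !9 = Σ_{k=0}^{9} (-1)^k·9!/k!
= 9! - 9!/1! + 9!/2! - 9!/3! + 9!/4! - 9!/5! + 9!/6! - 9!/7! + 9!/8! - 9!/9!
= 362880 - 362880 + 181440 - 60480 + 15120 - 3024 + 504 - 72 + 9 - 1
= 133496

133496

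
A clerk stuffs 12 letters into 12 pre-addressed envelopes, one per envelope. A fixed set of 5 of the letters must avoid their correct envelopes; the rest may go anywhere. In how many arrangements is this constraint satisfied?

312273360

Let A_j be the event that the j-th constrained one is fixed. By inclusion-exclusion over the 5 events:
Σ_{j=0}^{5} (-1)^j C(5,j)(12-j)!
= C(5,0)·12! - C(5,1)·11! + C(5,2)·10! - C(5,3)·9! + C(5,4)·8! - C(5,5)·7!
= 479001600 - 199584000 + 36288000 - 3628800 + 201600 - 5040
= 312273360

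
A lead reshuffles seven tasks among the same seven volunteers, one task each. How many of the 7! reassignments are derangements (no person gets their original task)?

1854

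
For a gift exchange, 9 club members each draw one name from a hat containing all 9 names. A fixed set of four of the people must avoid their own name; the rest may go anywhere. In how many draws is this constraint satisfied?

229080

Inclusion-exclusion on the 4 forbidden self-matches:
Σ_{j=0}^{4} (-1)^j C(4,j)(9-j)!
= C(4,0)·9! - C(4,1)·8! + C(4,2)·7! - C(4,3)·6! + C(4,4)·5!
= 362880 - 161280 + 30240 - 2880 + 120
= 229080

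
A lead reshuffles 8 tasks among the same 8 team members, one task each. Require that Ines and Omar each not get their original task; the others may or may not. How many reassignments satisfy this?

30960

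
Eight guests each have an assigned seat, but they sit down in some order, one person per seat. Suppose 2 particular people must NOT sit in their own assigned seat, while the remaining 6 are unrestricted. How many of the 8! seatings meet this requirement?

Inclusion-exclusion on the 2 forbidden self-matches:
Σ_{j=0}^{2} (-1)^j C(2,j)(8-j)!
= C(2,0)·8! - C(2,1)·7! + C(2,2)·6!
= 40320 - 10080 + 720
= 30960

30960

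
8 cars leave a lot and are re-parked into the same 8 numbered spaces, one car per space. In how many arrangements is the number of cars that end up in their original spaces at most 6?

Sum C(8,i)·!(8-i) for i = 0..6:
  i=0: C(8,0)·!8 = 1·14833 = 14833
  i=1: C(8,1)·!7 = 8·1854 = 14832
  i=2: C(8,2)·!6 = 28·265 = 7420
  i=3: C(8,3)·!5 = 56·44 = 2464
  i=4: C(8,4)·!4 = 70·9 = 630
  i=5: C(8,5)·!3 = 56·2 = 112
  i=6: C(8,6)·!2 = 28·1 = 28
Total = 40319.

40319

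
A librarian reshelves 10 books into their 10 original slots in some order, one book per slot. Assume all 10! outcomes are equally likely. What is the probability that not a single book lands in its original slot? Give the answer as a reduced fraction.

16481/44800

Favorable outcomes: !10 = 1334961.
Total outcomes: 10! = 3628800.
Probability = 1334961/3628800 = 16481/44800.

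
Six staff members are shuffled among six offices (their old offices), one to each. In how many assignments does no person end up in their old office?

Recurrence: !6 = 5·(!5 + !4).
!6 = 5·(44 + 9) = 5·53 = 265

265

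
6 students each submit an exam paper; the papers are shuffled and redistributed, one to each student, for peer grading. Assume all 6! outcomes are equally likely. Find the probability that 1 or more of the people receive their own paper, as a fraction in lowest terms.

91/144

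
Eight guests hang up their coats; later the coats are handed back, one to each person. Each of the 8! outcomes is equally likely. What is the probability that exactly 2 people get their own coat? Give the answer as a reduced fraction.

53/288

Favorable outcomes: C(8,2)·!6 = 28·265 = 7420.
Total outcomes: 8! = 40320.
Probability = 7420/40320 = 53/288.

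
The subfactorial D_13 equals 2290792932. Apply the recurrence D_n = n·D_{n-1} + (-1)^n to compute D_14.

32071101049

D_14 = 14·2290792932 + 1 = 32071101049.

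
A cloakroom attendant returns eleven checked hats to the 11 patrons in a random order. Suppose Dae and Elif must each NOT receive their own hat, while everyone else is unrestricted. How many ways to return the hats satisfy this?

Inclusion-exclusion on the 2 forbidden self-matches:
Σ_{j=0}^{2} (-1)^j C(2,j)(11-j)!
= C(2,0)·11! - C(2,1)·10! + C(2,2)·9!
= 39916800 - 7257600 + 362880
= 33022080

33022080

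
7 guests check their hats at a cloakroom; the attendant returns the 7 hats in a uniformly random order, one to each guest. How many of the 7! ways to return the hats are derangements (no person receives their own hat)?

1854

!7 = 7! · Σ_{k=0}^{7} (-1)^k/k!
= 7! - 7!/1! + 7!/2! - 7!/3! + 7!/4! - 7!/5! + 7!/6! - 7!/7!
= 5040 - 5040 + 2520 - 840 + 210 - 42 + 7 - 1
= 1854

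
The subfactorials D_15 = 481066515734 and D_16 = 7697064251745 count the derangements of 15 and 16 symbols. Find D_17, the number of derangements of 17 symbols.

130850092279664

D_17 = (17-1)·(D_16 + D_15) = 16·(7697064251745 + 481066515734) = 16·8178130767479 = 130850092279664.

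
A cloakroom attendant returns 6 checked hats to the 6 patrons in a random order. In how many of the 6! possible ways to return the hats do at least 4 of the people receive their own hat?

16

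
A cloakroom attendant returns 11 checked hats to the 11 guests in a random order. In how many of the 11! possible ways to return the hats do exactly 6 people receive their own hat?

20328

Pick the 6 fixed positions: C(11,6) = 462 ways.
The remaining 5 must be deranged: !5 = 44.
Total: 462 × 44 = 20328.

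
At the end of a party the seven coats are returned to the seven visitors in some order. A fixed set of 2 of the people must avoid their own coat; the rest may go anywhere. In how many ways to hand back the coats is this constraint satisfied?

3720

Let A_j be the event that the j-th constrained one is fixed. By inclusion-exclusion over the 2 events:
Σ_{j=0}^{2} (-1)^j C(2,j)(7-j)!
= C(2,0)·7! - C(2,1)·6! + C(2,2)·5!
= 5040 - 1440 + 120
= 3720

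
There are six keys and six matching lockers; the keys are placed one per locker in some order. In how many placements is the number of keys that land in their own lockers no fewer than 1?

Sum C(6,i)·!(6-i) for i = 1..6:
  i=1: C(6,1)·!5 = 6·44 = 264
  i=2: C(6,2)·!4 = 15·9 = 135
  i=3: C(6,3)·!3 = 20·2 = 40
  i=4: C(6,4)·!2 = 15·1 = 15
  i=5: C(6,5)·!1 = 6·0 = 0
  i=6: C(6,6)·!0 = 1·1 = 1
Total = 455.

455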